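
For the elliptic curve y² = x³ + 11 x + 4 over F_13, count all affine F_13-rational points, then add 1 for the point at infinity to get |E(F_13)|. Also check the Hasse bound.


Affine points = {(0, 2), (0, 11), (1, 4), (1, 9), (3, 5), (3, 8), (6, 0), (9, 0), (10, 3), (10, 10), (11, 0)}; affine count = 11; |E(F_13)| = 12.

Discriminant check: Δ ∝ 4a³ + 27b² = 4·11³ + 27·4² = 4·1331 + 27·16 ≡ 10 (mod 13). Nonzero ⇒ E is nonsingular.
For each x ∈ F_13, compute rhs = x³ + 11·x + 4 mod 13, then count y ∈ F_13 with y² ≡ rhs.
  x = 0: rhs = 4, matching y values: 2, 11 (2 points).
  x = 1: rhs = 3, matching y values: 4, 9 (2 points).
  x = 2: rhs = 8, matching y values: none (0 points).
  x = 3: rhs = 12, matching y values: 5, 8 (2 points).
  x = 4: rhs = 8, matching y values: none (0 points).
  x = 5: rhs = 2, matching y values: none (0 points).
  x = 6: rhs = 0, matching y values: 0 (1 points).
  x = 7: rhs = 8, matching y values: none (0 points).
  x = 8: rhs = 6, matching y values: none (0 points).
  x = 9: rhs = 0, matching y values: 0 (1 points).
  x = 10: rhs = 9, matching y values: 3, 10 (2 points).
  x = 11: rhs = 0, matching y values: 0 (1 points).
  x = 12: rhs = 5, matching y values: none (0 points).
Total affine count: 11.
Full point count |E(F_13)| = 11 + 1 = 12.
Hasse bound: |12 − (13+1)| = |-2| = 2 ≤ 2√13 ≈ 7.2111 ✓.


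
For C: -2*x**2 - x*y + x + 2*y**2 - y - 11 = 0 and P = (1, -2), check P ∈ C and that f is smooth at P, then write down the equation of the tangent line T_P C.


Tangent line at P: -x - 10*y - 19 = 0.

Step 1: f(1, -2) = 0, so P lies on C.
Step 2: partial derivatives
  f_x(x, y) = -4*x - y + 1, f_y(x, y) = -x + 4*y - 1.
  f_x(P) = -1, f_y(P) = -10 (gradient nonzero, so P is smooth).
Step 3: tangent line at P: -1·(x − 1) + -10·(y − -2) = 0.
Expanding: -x - 10*y - 19 = 0.


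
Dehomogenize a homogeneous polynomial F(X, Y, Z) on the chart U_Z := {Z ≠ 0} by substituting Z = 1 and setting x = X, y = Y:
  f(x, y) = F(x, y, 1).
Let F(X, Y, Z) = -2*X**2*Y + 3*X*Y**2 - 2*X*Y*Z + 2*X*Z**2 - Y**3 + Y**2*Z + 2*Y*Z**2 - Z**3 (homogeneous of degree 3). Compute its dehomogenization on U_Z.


f(x, y) = -2*x**2*y + 3*x*y**2 - 2*x*y + 2*x - y**3 + y**2 + 2*y - 1

On U_Z we set Z = 1. Each monomial c·X^i·Y^j·Z^k in F becomes c·x^i·y^j·1^k = c·x^i·y^j.
Substituting Z = 1: F(X, Y, 1) = -2*x**2*y + 3*x*y**2 - 2*x*y + 2*x - y**3 + y**2 + 2*y - 1.
Note: deg(f) ≤ deg(F) = 3; strict inequality happens when F is divisible by Z (lost terms).


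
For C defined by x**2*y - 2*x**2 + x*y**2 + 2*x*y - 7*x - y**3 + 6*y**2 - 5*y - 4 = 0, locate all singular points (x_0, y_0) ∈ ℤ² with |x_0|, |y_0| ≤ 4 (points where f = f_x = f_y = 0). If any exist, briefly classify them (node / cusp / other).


Singular points: {(-2, 1)}; classification: node.

Compute partial derivatives:
  f_x = 2*x*y - 4*x + y**2 + 2*y - 7.
  f_y = x**2 + 2*x*y + 2*x - 3*y**2 + 12*y - 5.
Scan x_0 ∈ {−4, ..., 4}. For each x_0, f_y(x_0, y) is a polynomial in y; find its integer roots y ∈ {−4, ..., 4}, then test f_x and f at those candidates.
  x = -4: f_y(-4, y) = -3*y**2 + 4*y + 3; no integer root y with |y| ≤ 4.
  x = -3: f_y(-3, y) = -3*y**2 + 6*y - 2; no integer root y with |y| ≤ 4.
  x = -2: f_y(-2, y) = -3*y**2 + 8*y - 5; vanishes at y ∈ {1}. (-2, 1): f_x = 0, f = 0 — SINGULAR.
  x = -1: f_y(-1, y) = -3*y**2 + 10*y - 6; no integer root y with |y| ≤ 4.
  x = 0: f_y(0, y) = -3*y**2 + 12*y - 5; no integer root y with |y| ≤ 4.
  x = 1: f_y(1, y) = -3*y**2 + 14*y - 2; no integer root y with |y| ≤ 4.
  x = 2: f_y(2, y) = -3*y**2 + 16*y + 3; no integer root y with |y| ≤ 4.
  x = 3: f_y(3, y) = -3*y**2 + 18*y + 10; no integer root y with |y| ≤ 4.
  x = 4: f_y(4, y) = -3*y**2 + 20*y + 19; no integer root y with |y| ≤ 4.
Only singular point on the grid: (-2, 1).
Classify: substitute x = -2 + u, y = 1 + v and expand: f = u**2*v - u**2 + u*v**2 - v**3 + v**2.
No constant or linear terms (consistent with a singular point). Quadratic part: -u**2 + v**2. Cubic part: u**2*v + u*v**2 - v**3.
The quadratic part v**2 - u**2 = (v − u)(v + u) splits into two distinct linear factors, so there are two distinct tangent lines y − 1 = ±(x − -2) — this is a node (ordinary double point).
Classification: node.


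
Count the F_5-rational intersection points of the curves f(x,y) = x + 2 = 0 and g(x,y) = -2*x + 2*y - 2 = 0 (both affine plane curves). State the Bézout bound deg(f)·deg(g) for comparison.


Common zeros: {(3, 4)}; count = 1; Bézout bound = 1.

deg(f) = 1, deg(g) = 1, so Bézout bound = 1.
Scan x ∈ F_5. For each x, list the y ∈ F_5 with f(x, y) ≡ 0 and those with g(x, y) ≡ 0 (mod 5); the common zeros in that column are the intersection.
  x = 0: f ≡ 0 at y ∈ ∅; g ≡ 0 at y ∈ {1}; common: ∅.
  x = 1: f ≡ 0 at y ∈ ∅; g ≡ 0 at y ∈ {2}; common: ∅.
  x = 2: f ≡ 0 at y ∈ ∅; g ≡ 0 at y ∈ {3}; common: ∅.
  x = 3: f ≡ 0 at y ∈ {0, 1, 2, 3, 4}; g ≡ 0 at y ∈ {4}; common: {4}.
  x = 4: f ≡ 0 at y ∈ ∅; g ≡ 0 at y ∈ {0}; common: ∅.
Collecting: common zeros = {(3, 4)}, so the count is 1.
Comparison with the Bézout bound: 1 ≤ 1 = deg(f)·deg(g), as expected for curves with no common component (the bound is attained).


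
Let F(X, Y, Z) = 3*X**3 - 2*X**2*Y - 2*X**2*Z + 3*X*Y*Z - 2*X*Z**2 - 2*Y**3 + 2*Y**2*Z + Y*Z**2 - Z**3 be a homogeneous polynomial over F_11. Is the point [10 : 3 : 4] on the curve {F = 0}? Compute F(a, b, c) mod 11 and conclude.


F(10,3,4) ≡ 3 (mod 11); P is NOT on the curve.

Evaluate F(10, 3, 4) term-by-term (mod 11).
  3*X**3 ↦ 3·1000·1·1 = 3000
  -2*X**2*Y ↦ -2·100·3·1 = -600
  -2*X**2*Z ↦ -2·100·1·4 = -800
  3*X*Y*Z ↦ 3·10·3·4 = 360
  -2*X*Z**2 ↦ -2·10·1·16 = -320
  -2*Y**3 ↦ -2·1·27·1 = -54
  2*Y**2*Z ↦ 2·1·9·4 = 72
  Y*Z**2 ↦ 1·1·3·16 = 48
  -Z**3 ↦ -1·1·1·64 = -64
Sum: F(10, 3, 4) = (3000) + (-600) + (-800) + (360) + (-320) + (-54) + (72) + (48) + (-64) = 1642.
Reducing mod 11: 1642 ≡ 3 (mod 11).
Since F(a, b, c) ≡ 3 ≠ 0 (mod 11), P does NOT lie on the curve.


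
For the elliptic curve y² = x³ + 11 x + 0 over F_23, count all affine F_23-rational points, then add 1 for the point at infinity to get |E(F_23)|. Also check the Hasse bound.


Affine points = {(0, 0), (1, 9), (1, 14), (4, 4), (4, 19), (6, 11), (6, 12), (7, 11), (7, 12), (8, 5), (8, 18), (9, 0), (10, 11), (10, 12), (11, 7), (11, 16), (14, 0), (18, 2), (18, 21), (20, 3), (20, 20), (21, 4), (21, 19)}; affine count = 23; |E(F_23)| = 24.

Discriminant check: Δ ∝ 4a³ + 27b² = 4·11³ + 27·0² = 4·1331 + 27·0 ≡ 11 (mod 23). Nonzero ⇒ E is nonsingular.
For each x ∈ F_23, compute rhs = x³ + 11·x + 0 mod 23, then count y ∈ F_23 with y² ≡ rhs.
  x = 0: rhs = 0, matching y values: 0 (1 points).
  x = 1: rhs = 12, matching y values: 9, 14 (2 points).
  x = 2: rhs = 7, matching y values: none (0 points).
  x = 3: rhs = 14, matching y values: none (0 points).
  x = 4: rhs = 16, matching y values: 4, 19 (2 points).
  x = 5: rhs = 19, matching y values: none (0 points).
  x = 6: rhs = 6, matching y values: 11, 12 (2 points).
  x = 7: rhs = 6, matching y values: 11, 12 (2 points).
  x = 8: rhs = 2, matching y values: 5, 18 (2 points).
  x = 9: rhs = 0, matching y values: 0 (1 points).
  x = 10: rhs = 6, matching y values: 11, 12 (2 points).
  x = 11: rhs = 3, matching y values: 7, 16 (2 points).
  x = 12: rhs = 20, matching y values: none (0 points).
  x = 13: rhs = 17, matching y values: none (0 points).
  x = 14: rhs = 0, matching y values: 0 (1 points).
  x = 15: rhs = 21, matching y values: none (0 points).
  x = 16: rhs = 17, matching y values: none (0 points).
  x = 17: rhs = 17, matching y values: none (0 points).
  x = 18: rhs = 4, matching y values: 2, 21 (2 points).
  x = 19: rhs = 7, matching y values: none (0 points).
  x = 20: rhs = 9, matching y values: 3, 20 (2 points).
  x = 21: rhs = 16, matching y values: 4, 19 (2 points).
  x = 22: rhs = 11, matching y values: none (0 points).
Total affine count: 23.
Full point count |E(F_23)| = 23 + 1 = 24.
Hasse bound: |24 − (23+1)| = |0| = 0 ≤ 2√23 ≈ 9.5917 ✓.


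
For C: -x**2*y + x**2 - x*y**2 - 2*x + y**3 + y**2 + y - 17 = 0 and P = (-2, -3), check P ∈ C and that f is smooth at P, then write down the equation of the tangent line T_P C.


Tangent line at P: -27*x + 6*y - 36 = 0.

Step 1: f(-2, -3) = 0, so P lies on C.
Step 2: partial derivatives
  f_x(x, y) = -2*x*y + 2*x - y**2 - 2, f_y(x, y) = -x**2 - 2*x*y + 3*y**2 + 2*y + 1.
  f_x(P) = -27, f_y(P) = 6 (gradient nonzero, so P is smooth).
Step 3: tangent line at P: -27·(x − -2) + 6·(y − -3) = 0.
Expanding: -27*x + 6*y - 36 = 0.


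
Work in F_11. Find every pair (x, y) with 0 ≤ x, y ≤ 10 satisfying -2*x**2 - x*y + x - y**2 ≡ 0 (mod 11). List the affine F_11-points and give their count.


Affine F_11-points: {(0, 0), (3, 3), (3, 5), (4, 1), (4, 6), (6, 0), (6, 5), (7, 1), (7, 3), (10, 6)}; count = 10.

For each of the 121 pairs (x, y) ∈ F_11², evaluate f(x, y) mod 11. Record the zeros.
  x = 0: [0↦0, 1↦10, 2↦7, 3↦2, 4↦6, 5↦8, 6↦8, 7↦6, 8↦2, 9↦7, 10↦10]  zeros at y ∈ {0}
  x = 1: [0↦10, 1↦8, 2↦4, 3↦9, 4↦1, 5↦2, 6↦1, 7↦9, 8↦4, 9↦8, 10↦10]  zeros at y ∈ ∅
  x = 2: [0↦5, 1↦2, 2↦8, 3↦1, 4↦3, 5↦3, 6↦1, 7↦8, 8↦2, 9↦5, 10↦6]  zeros at y ∈ ∅
  x = 3: [0↦7, 1↦3, 2↦8, 3↦0, 4↦1, 5↦0, 6↦8, 7↦3, 8↦7, 9↦9, 10↦9]  zeros at y ∈ {3, 5}
  x = 4: [0↦5, 1↦0, 2↦4, 3↦6, 4↦6, 5↦4, 6↦0, 7↦5, 8↦8, 9↦9, 10↦8]  zeros at y ∈ {1, 6}
  x = 5: [0↦10, 1↦4, 2↦7, 3↦8, 4↦7, 5↦4, 6↦10, 7↦3, 8↦5, 9↦5, 10↦3]  zeros at y ∈ ∅
  x = 6: [0↦0, 1↦4, 2↦6, 3↦6, 4↦4, 5↦0, 6↦5, 7↦8, 8↦9, 9↦8, 10↦5]  zeros at y ∈ {0, 5}
  x = 7: [0↦8, 1↦0, 2↦1, 3↦0, 4↦8, 5↦3, 6↦7, 7↦9, 8↦9, 9↦7, 10↦3]  zeros at y ∈ {1, 3}
  x = 8: [0↦1, 1↦3, 2↦3, 3↦1, 4↦8, 5↦2, 6↦5, 7↦6, 8↦5, 9↦2, 10↦8]  zeros at y ∈ ∅
  x = 9: [0↦1, 1↦2, 2↦1, 3↦9, 4↦4, 5↦8, 6↦10, 7↦10, 8↦8, 9↦4, 10↦9]  zeros at y ∈ ∅
  x = 10: [0↦8, 1↦8, 2↦6, 3↦2, 4↦7, 5↦10, 6↦0, 7↦10, 8↦7, 9↦2, 10↦6]  zeros at y ∈ {6}
Collecting zeros: affine points = {(0, 0), (3, 3), (3, 5), (4, 1), (4, 6), (6, 0), (6, 5), (7, 1), (7, 3), (10, 6)}.
Total count |C(F_11)_aff| = 10.


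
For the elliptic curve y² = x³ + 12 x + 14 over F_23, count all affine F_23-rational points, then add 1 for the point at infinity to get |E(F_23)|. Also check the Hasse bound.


Affine points = {(1, 2), (1, 21), (2, 0), (3, 10), (3, 13), (6, 7), (6, 16), (7, 2), (7, 21), (8, 1), (8, 22), (9, 0), (12, 0), (15, 2), (15, 21), (16, 1), (16, 22), (17, 5), (17, 18), (18, 6), (18, 17), (22, 1), (22, 22)}; affine count = 23; |E(F_23)| = 24.

Discriminant check: Δ ∝ 4a³ + 27b² = 4·12³ + 27·14² = 4·1728 + 27·196 ≡ 14 (mod 23). Nonzero ⇒ E is nonsingular.
For each x ∈ F_23, compute rhs = x³ + 12·x + 14 mod 23, then count y ∈ F_23 with y² ≡ rhs.
  x = 0: rhs = 14, matching y values: none (0 points).
  x = 1: rhs = 4, matching y values: 2, 21 (2 points).
  x = 2: rhs = 0, matching y values: 0 (1 points).
  x = 3: rhs = 8, matching y values: 10, 13 (2 points).
  x = 4: rhs = 11, matching y values: none (0 points).
  x = 5: rhs = 15, matching y values: none (0 points).
  x = 6: rhs = 3, matching y values: 7, 16 (2 points).
  x = 7: rhs = 4, matching y values: 2, 21 (2 points).
  x = 8: rhs = 1, matching y values: 1, 22 (2 points).
  x = 9: rhs = 0, matching y values: 0 (1 points).
  x = 10: rhs = 7, matching y values: none (0 points).
  x = 11: rhs = 5, matching y values: none (0 points).
  x = 12: rhs = 0, matching y values: 0 (1 points).
  x = 13: rhs = 21, matching y values: none (0 points).
  x = 14: rhs = 5, matching y values: none (0 points).
  x = 15: rhs = 4, matching y values: 2, 21 (2 points).
  x = 16: rhs = 1, matching y values: 1, 22 (2 points).
  x = 17: rhs = 2, matching y values: 5, 18 (2 points).
  x = 18: rhs = 13, matching y values: 6, 17 (2 points).
  x = 19: rhs = 17, matching y values: none (0 points).
  x = 20: rhs = 20, matching y values: none (0 points).
  x = 21: rhs = 5, matching y values: none (0 points).
  x = 22: rhs = 1, matching y values: 1, 22 (2 points).
Total affine count: 23.
Full point count |E(F_23)| = 23 + 1 = 24.
Hasse bound: |24 − (23+1)| = |0| = 0 ≤ 2√23 ≈ 9.5917 ✓.


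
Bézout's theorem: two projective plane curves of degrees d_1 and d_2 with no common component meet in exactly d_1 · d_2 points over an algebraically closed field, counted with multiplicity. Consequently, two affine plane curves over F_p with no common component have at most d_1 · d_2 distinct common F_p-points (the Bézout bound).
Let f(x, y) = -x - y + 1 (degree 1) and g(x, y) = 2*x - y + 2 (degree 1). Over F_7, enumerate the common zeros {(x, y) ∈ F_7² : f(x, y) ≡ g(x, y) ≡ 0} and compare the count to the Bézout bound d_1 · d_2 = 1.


Common zeros: {(2, 6)}; count = 1; Bézout bound = 1.

deg(f) = 1, deg(g) = 1, so Bézout bound = 1.
Scan x ∈ F_7. For each x, list the y ∈ F_7 with f(x, y) ≡ 0 and those with g(x, y) ≡ 0 (mod 7); the common zeros in that column are the intersection.
  x = 0: f ≡ 0 at y ∈ {1}; g ≡ 0 at y ∈ {2}; common: ∅.
  x = 1: f ≡ 0 at y ∈ {0}; g ≡ 0 at y ∈ {4}; common: ∅.
  x = 2: f ≡ 0 at y ∈ {6}; g ≡ 0 at y ∈ {6}; common: {6}.
  x = 3: f ≡ 0 at y ∈ {5}; g ≡ 0 at y ∈ {1}; common: ∅.
  x = 4: f ≡ 0 at y ∈ {4}; g ≡ 0 at y ∈ {3}; common: ∅.
  x = 5: f ≡ 0 at y ∈ {3}; g ≡ 0 at y ∈ {5}; common: ∅.
  x = 6: f ≡ 0 at y ∈ {2}; g ≡ 0 at y ∈ {0}; common: ∅.
Collecting: common zeros = {(2, 6)}, so the count is 1.
Comparison with the Bézout bound: 1 ≤ 1 = deg(f)·deg(g), as expected for curves with no common component (the bound is attained).


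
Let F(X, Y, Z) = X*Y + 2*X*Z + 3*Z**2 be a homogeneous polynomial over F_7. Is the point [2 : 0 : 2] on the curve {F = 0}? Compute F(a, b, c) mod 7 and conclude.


F(2,0,2) ≡ 6 (mod 7); P is NOT on the curve.

Evaluate F(2, 0, 2) term-by-term (mod 7).
  X*Y ↦ 1·2·0·1 = 0
  2*X*Z ↦ 2·2·1·2 = 8
  3*Z**2 ↦ 3·1·1·4 = 12
Sum: F(2, 0, 2) = (0) + (8) + (12) = 20.
Reducing mod 7: 20 ≡ 6 (mod 7).
Since F(a, b, c) ≡ 6 ≠ 0 (mod 7), P does NOT lie on the curve.


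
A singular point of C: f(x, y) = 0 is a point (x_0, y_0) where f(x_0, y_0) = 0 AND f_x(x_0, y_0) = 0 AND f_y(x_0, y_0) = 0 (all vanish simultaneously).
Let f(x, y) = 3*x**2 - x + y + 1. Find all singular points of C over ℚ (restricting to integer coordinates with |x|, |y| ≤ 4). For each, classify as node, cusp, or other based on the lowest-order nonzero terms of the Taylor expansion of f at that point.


No singular points in the scanned grid; C is smooth there.

Compute partial derivatives:
  f_x = 6*x - 1.
  f_y = 1.
f_y = 1 is a nonzero constant, so f_y never vanishes: no point (x, y) can satisfy f = f_x = f_y = 0. In particular no (x, y) ∈ {−4, ..., 4}² is singular; the curve is smooth.


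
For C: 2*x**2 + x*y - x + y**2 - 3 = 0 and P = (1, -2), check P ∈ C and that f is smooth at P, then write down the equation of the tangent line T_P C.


Tangent line at P: x - 3*y - 7 = 0.

Step 1: f(1, -2) = 0, so P lies on C.
Step 2: partial derivatives
  f_x(x, y) = 4*x + y - 1, f_y(x, y) = x + 2*y.
  f_x(P) = 1, f_y(P) = -3 (gradient nonzero, so P is smooth).
Step 3: tangent line at P: 1·(x − 1) + -3·(y − -2) = 0.
Expanding: x - 3*y - 7 = 0.


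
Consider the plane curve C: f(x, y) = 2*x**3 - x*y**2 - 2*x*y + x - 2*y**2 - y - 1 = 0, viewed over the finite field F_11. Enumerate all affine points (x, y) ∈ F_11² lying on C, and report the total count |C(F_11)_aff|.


Affine F_11-points: {(0, 2), (0, 3), (1, 5), (2, 9), (3, 1), (3, 2), (8, 2), (8, 4), (9, 10)}; count = 9.

For each of the 121 pairs (x, y) ∈ F_11², evaluate f(x, y) mod 11. Record the zeros.
  x = 0: [0↦10, 1↦7, 2↦0, 3↦0, 4↦7, 5↦10, 6↦9, 7↦4, 8↦6, 9↦4, 10↦9]  zeros at y ∈ {2, 3}
  x = 1: [0↦2, 1↦7, 2↦6, 3↦10, 4↦8, 5↦0, 6↦8, 7↦10, 8↦6, 9↦7, 10↦2]  zeros at y ∈ {5}
  x = 2: [0↦6, 1↦8, 2↦2, 3↦10, 4↦10, 5↦2, 6↦8, 7↦6, 8↦7, 9↦0, 10↦7]  zeros at y ∈ {9}
  x = 3: [0↦1, 1↦0, 2↦0, 3↦1, 4↦3, 5↦6, 6↦10, 7↦4, 8↦10, 9↦6, 10↦3]  zeros at y ∈ {1, 2}
  x = 4: [0↦10, 1↦6, 2↦1, 3↦6, 4↦10, 5↦2, 6↦4, 7↦5, 8↦5, 9↦4, 10↦2]  zeros at y ∈ ∅
  x = 5: [0↦1, 1↦5, 2↦6, 3↦4, 4↦10, 5↦2, 6↦2, 7↦10, 8↦4, 9↦6, 10↦5]  zeros at y ∈ ∅
  x = 6: [0↦8, 1↦9, 2↦5, 3↦7, 4↦4, 5↦7, 6↦5, 7↦9, 8↦8, 9↦2, 10↦2]  zeros at y ∈ ∅
  x = 7: [0↦10, 1↦8, 2↦10, 3↦5, 4↦4, 5↦7, 6↦3, 7↦3, 8↦7, 9↦4, 10↦5]  zeros at y ∈ ∅
  x = 8: [0↦8, 1↦3, 2↦0, 3↦10, 4↦0, 5↦3, 6↦8, 7↦4, 8↦2, 9↦2, 10↦4]  zeros at y ∈ {2, 4}
  x = 9: [0↦3, 1↦6, 2↦9, 3↦1, 4↦4, 5↦7, 6↦10, 7↦2, 8↦5, 9↦8, 10↦0]  zeros at y ∈ {10}
  x = 10: [0↦7, 1↦7, 2↦5, 3↦1, 4↦6, 5↦9, 6↦10, 7↦9, 8↦6, 9↦1, 10↦5]  zeros at y ∈ ∅
Collecting zeros: affine points = {(0, 2), (0, 3), (1, 5), (2, 9), (3, 1), (3, 2), (8, 2), (8, 4), (9, 10)}.
Total count |C(F_11)_aff| = 9.


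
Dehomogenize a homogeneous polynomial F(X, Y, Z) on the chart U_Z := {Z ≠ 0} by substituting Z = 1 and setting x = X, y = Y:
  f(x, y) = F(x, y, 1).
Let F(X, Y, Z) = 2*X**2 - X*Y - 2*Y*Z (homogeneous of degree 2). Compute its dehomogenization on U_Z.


f(x, y) = 2*x**2 - x*y - 2*y

On U_Z we set Z = 1. Each monomial c·X^i·Y^j·Z^k in F becomes c·x^i·y^j·1^k = c·x^i·y^j.
Substituting Z = 1: F(X, Y, 1) = 2*x**2 - x*y - 2*y.
Note: deg(f) ≤ deg(F) = 2; strict inequality happens when F is divisible by Z (lost terms).


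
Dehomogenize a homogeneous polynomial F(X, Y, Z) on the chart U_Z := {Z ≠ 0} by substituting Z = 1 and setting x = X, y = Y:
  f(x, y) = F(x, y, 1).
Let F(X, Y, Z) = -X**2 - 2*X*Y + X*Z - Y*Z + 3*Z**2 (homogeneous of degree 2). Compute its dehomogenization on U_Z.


f(x, y) = -x**2 - 2*x*y + x - y + 3

On U_Z we set Z = 1. Each monomial c·X^i·Y^j·Z^k in F becomes c·x^i·y^j·1^k = c·x^i·y^j.
Substituting Z = 1: F(X, Y, 1) = -x**2 - 2*x*y + x - y + 3.
Note: deg(f) ≤ deg(F) = 2; strict inequality happens when F is divisible by Z (lost terms).


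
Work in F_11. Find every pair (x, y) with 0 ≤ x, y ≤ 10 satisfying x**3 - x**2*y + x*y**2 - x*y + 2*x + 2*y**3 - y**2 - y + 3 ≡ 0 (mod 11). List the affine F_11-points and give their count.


Affine F_11-points: {(1, 7), (2, 1), (3, 6), (5, 6), (5, 7), (6, 0), (7, 2), (7, 3), (8, 2), (8, 3), (8, 8), (9, 2), (9, 6), (9, 10), (10, 0), (10, 3), (10, 9)}; count = 17.

For each of the 121 pairs (x, y) ∈ F_11², evaluate f(x, y) mod 11. Record the zeros.
  x = 0: [0↦3, 1↦3, 2↦2, 3↦1, 4↦1, 5↦3, 6↦8, 7↦6, 8↦9, 9↦7, 10↦1]  zeros at y ∈ ∅
  x = 1: [0↦6, 1↦5, 2↦5, 3↦7, 4↦1, 5↦10, 6↦2, 7↦0, 8↦5, 9↦7, 10↦7]  zeros at y ∈ {7}
  x = 2: [0↦4, 1↦0, 2↦10, 3↦2, 4↦10, 5↦2, 6↦1, 7↦8, 8↦2, 9↦6, 10↦10]  zeros at y ∈ {1}
  x = 3: [0↦3, 1↦5, 2↦1, 3↦3, 4↦1, 5↦7, 6↦0, 7↦3, 8↦6, 9↦10, 10↦5]  zeros at y ∈ {6}
  x = 4: [0↦9, 1↦4, 2↦6, 3↦5, 4↦2, 5↦9, 6↦5, 7↦2, 8↦1, 9↦3, 10↦9]  zeros at y ∈ ∅
  x = 5: [0↦6, 1↦3, 2↦9, 3↦3, 4↦8, 5↦3, 6↦0, 7↦0, 8↦4, 9↦2, 10↦6]  zeros at y ∈ {6, 7}
  x = 6: [0↦0, 1↦8, 2↦5, 3↦3, 4↦3, 5↦6, 6↦2, 7↦3, 8↦10, 9↦2, 10↦2]  zeros at y ∈ {0}
  x = 7: [0↦8, 1↦3, 2↦0, 3↦0, 4↦4, 5↦2, 6↦6, 7↦6, 8↦3, 9↦9, 10↦3]  zeros at y ∈ {2, 3}
  x = 8: [0↦3, 1↦5, 2↦0, 3↦0, 4↦6, 5↦8, 6↦7, 7↦4, 8↦0, 9↦7, 10↦4]  zeros at y ∈ {2, 3, 8}
  x = 9: [0↦2, 1↦9, 2↦0, 3↦9, 4↦4, 5↦8, 6↦0, 7↦3, 8↦7, 9↦2, 10↦0]  zeros at y ∈ {2, 6, 10}
  x = 10: [0↦0, 1↦10, 2↦6, 3↦0, 4↦4, 5↦8, 6↦2, 7↦9, 8↦8, 9↦0, 10↦8]  zeros at y ∈ {0, 3, 9}
Collecting zeros: affine points = {(1, 7), (2, 1), (3, 6), (5, 6), (5, 7), (6, 0), (7, 2), (7, 3), (8, 2), (8, 3), (8, 8), (9, 2), (9, 6), (9, 10), (10, 0), (10, 3), (10, 9)}.
Total count |C(F_11)_aff| = 17.


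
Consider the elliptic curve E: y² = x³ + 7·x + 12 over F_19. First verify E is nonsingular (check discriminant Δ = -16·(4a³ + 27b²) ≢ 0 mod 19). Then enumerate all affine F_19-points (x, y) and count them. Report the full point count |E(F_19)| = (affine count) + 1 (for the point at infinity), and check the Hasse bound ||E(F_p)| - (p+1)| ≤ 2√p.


Affine points = {(1, 1), (1, 18), (4, 3), (4, 16), (5, 1), (5, 18), (6, 2), (6, 17), (7, 9), (7, 10), (9, 5), (9, 14), (12, 0), (13, 1), (13, 18), (14, 2), (14, 17), (17, 3), (17, 16), (18, 2), (18, 17)}; affine count = 21; |E(F_19)| = 22.

Discriminant check: Δ ∝ 4a³ + 27b² = 4·7³ + 27·12² = 4·343 + 27·144 ≡ 16 (mod 19). Nonzero ⇒ E is nonsingular.
For each x ∈ F_19, compute rhs = x³ + 7·x + 12 mod 19, then count y ∈ F_19 with y² ≡ rhs.
  x = 0: rhs = 12, matching y values: none (0 points).
  x = 1: rhs = 1, matching y values: 1, 18 (2 points).
  x = 2: rhs = 15, matching y values: none (0 points).
  x = 3: rhs = 3, matching y values: none (0 points).
  x = 4: rhs = 9, matching y values: 3, 16 (2 points).
  x = 5: rhs = 1, matching y values: 1, 18 (2 points).
  x = 6: rhs = 4, matching y values: 2, 17 (2 points).
  x = 7: rhs = 5, matching y values: 9, 10 (2 points).
  x = 8: rhs = 10, matching y values: none (0 points).
  x = 9: rhs = 6, matching y values: 5, 14 (2 points).
  x = 10: rhs = 18, matching y values: none (0 points).
  x = 11: rhs = 14, matching y values: none (0 points).
  x = 12: rhs = 0, matching y values: 0 (1 points).
  x = 13: rhs = 1, matching y values: 1, 18 (2 points).
  x = 14: rhs = 4, matching y values: 2, 17 (2 points).
  x = 15: rhs = 15, matching y values: none (0 points).
  x = 16: rhs = 2, matching y values: none (0 points).
  x = 17: rhs = 9, matching y values: 3, 16 (2 points).
  x = 18: rhs = 4, matching y values: 2, 17 (2 points).
Total affine count: 21.
Full point count |E(F_19)| = 21 + 1 = 22.
Hasse bound: |22 − (19+1)| = |2| = 2 ≤ 2√19 ≈ 8.7178 ✓.


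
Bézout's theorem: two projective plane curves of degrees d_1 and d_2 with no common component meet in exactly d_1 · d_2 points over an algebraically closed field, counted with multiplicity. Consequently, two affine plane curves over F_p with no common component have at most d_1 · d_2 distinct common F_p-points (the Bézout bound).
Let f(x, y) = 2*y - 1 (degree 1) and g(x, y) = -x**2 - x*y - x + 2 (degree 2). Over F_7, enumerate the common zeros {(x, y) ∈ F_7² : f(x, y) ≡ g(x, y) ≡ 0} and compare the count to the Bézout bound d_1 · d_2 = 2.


Common zeros: ∅; count = 0; Bézout bound = 2.

deg(f) = 1, deg(g) = 2, so Bézout bound = 2.
Scan x ∈ F_7. For each x, list the y ∈ F_7 with f(x, y) ≡ 0 and those with g(x, y) ≡ 0 (mod 7); the common zeros in that column are the intersection.
  x = 0: f ≡ 0 at y ∈ {4}; g ≡ 0 at y ∈ ∅; common: ∅.
  x = 1: f ≡ 0 at y ∈ {4}; g ≡ 0 at y ∈ {0}; common: ∅.
  x = 2: f ≡ 0 at y ∈ {4}; g ≡ 0 at y ∈ {5}; common: ∅.
  x = 3: f ≡ 0 at y ∈ {4}; g ≡ 0 at y ∈ {6}; common: ∅.
  x = 4: f ≡ 0 at y ∈ {4}; g ≡ 0 at y ∈ {6}; common: ∅.
  x = 5: f ≡ 0 at y ∈ {4}; g ≡ 0 at y ∈ {0}; common: ∅.
  x = 6: f ≡ 0 at y ∈ {4}; g ≡ 0 at y ∈ {5}; common: ∅.
Collecting: common zeros = ∅, so the count is 0.
Comparison with the Bézout bound: 0 ≤ 2 = deg(f)·deg(g), as expected for curves with no common component (the affine F_7-count falls short of the bound because intersections may lie at infinity, over extension fields, or carry multiplicity).


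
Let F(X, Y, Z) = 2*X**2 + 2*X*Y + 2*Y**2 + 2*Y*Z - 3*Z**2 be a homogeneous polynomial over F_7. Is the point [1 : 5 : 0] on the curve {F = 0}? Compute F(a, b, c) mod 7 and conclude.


F(1,5,0) ≡ 6 (mod 7); P is NOT on the curve.

Evaluate F(1, 5, 0) term-by-term (mod 7).
  2*X**2 ↦ 2·1·1·1 = 2
  2*X*Y ↦ 2·1·5·1 = 10
  2*Y**2 ↦ 2·1·25·1 = 50
  2*Y*Z ↦ 2·1·5·0 = 0
  -3*Z**2 ↦ -3·1·1·0 = 0
Sum: F(1, 5, 0) = (2) + (10) + (50) + (0) + (0) = 62.
Reducing mod 7: 62 ≡ 6 (mod 7).
Since F(a, b, c) ≡ 6 ≠ 0 (mod 7), P does NOT lie on the curve.


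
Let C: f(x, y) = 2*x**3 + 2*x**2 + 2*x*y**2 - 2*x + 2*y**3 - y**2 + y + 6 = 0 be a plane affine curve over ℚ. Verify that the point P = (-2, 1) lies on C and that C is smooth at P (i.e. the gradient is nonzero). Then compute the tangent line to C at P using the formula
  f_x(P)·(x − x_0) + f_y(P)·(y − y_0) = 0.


Tangent line at P: 16*x - 3*y + 35 = 0.

Step 1: f(-2, 1) = 0, so P lies on C.
Step 2: partial derivatives
  f_x(x, y) = 6*x**2 + 4*x + 2*y**2 - 2, f_y(x, y) = 4*x*y + 6*y**2 - 2*y + 1.
  f_x(P) = 16, f_y(P) = -3 (gradient nonzero, so P is smooth).
Step 3: tangent line at P: 16·(x − -2) + -3·(y − 1) = 0.
Expanding: 16*x - 3*y + 35 = 0.


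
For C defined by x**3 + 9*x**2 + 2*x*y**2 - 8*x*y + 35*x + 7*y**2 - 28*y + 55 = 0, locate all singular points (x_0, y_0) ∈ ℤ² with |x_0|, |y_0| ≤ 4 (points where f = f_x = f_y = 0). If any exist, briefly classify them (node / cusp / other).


Singular points: {(-3, 2)}; classification: cusp.

Compute partial derivatives:
  f_x = 3*x**2 + 18*x + 2*y**2 - 8*y + 35.
  f_y = 4*x*y - 8*x + 14*y - 28.
Scan x_0 ∈ {−4, ..., 4}. For each x_0, f_y(x_0, y) is a polynomial in y; find its integer roots y ∈ {−4, ..., 4}, then test f_x and f at those candidates.
  x = -4: f_y(-4, y) = 4 - 2*y; vanishes at y ∈ {2}. (-4, 2): f_x = 3 ≠ 0.
  x = -3: f_y(-3, y) = 2*y - 4; vanishes at y ∈ {2}. (-3, 2): f_x = 0, f = 0 — SINGULAR.
  x = -2: f_y(-2, y) = 6*y - 12; vanishes at y ∈ {2}. (-2, 2): f_x = 3 ≠ 0.
  x = -1: f_y(-1, y) = 10*y - 20; vanishes at y ∈ {2}. (-1, 2): f_x = 12 ≠ 0.
  x = 0: f_y(0, y) = 14*y - 28; vanishes at y ∈ {2}. (0, 2): f_x = 27 ≠ 0.
  x = 1: f_y(1, y) = 18*y - 36; vanishes at y ∈ {2}. (1, 2): f_x = 48 ≠ 0.
  x = 2: f_y(2, y) = 22*y - 44; vanishes at y ∈ {2}. (2, 2): f_x = 75 ≠ 0.
  x = 3: f_y(3, y) = 26*y - 52; vanishes at y ∈ {2}. (3, 2): f_x = 108 ≠ 0.
  x = 4: f_y(4, y) = 30*y - 60; vanishes at y ∈ {2}. (4, 2): f_x = 147 ≠ 0.
Only singular point on the grid: (-3, 2).
Classify: substitute x = -3 + u, y = 2 + v and expand: f = u**3 + 2*u*v**2 + v**2.
No constant or linear terms (consistent with a singular point). Quadratic part: v**2. Cubic part: u**3 + 2*u*v**2.
The quadratic part v**2 is a perfect square, so there is a single (double) tangent line v = 0, i.e. y = 2. Restricting the cubic part to that line (v = 0) leaves u**3 ≠ 0, so f is not divisible by v and the branch is v² ≈ -u**3 to lowest order — this is a cusp.
Classification: cusp.


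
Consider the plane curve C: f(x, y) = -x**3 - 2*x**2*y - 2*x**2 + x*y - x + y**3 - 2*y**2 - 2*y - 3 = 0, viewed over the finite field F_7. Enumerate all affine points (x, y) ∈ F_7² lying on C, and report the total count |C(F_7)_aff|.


Affine F_7-points: {(0, 2), (0, 3), (0, 4), (1, 0), (1, 3), (1, 6), (2, 0), (2, 4), (2, 5), (5, 1), (5, 3), (5, 5)}; count = 12.

For each of the 49 pairs (x, y) ∈ F_7², evaluate f(x, y) mod 7. Record the zeros.
  x = 0: [0↦4, 1↦1, 2↦0, 3↦0, 4↦0, 5↦6, 6↦3]  zeros at y ∈ {2, 3, 4}
  x = 1: [0↦0, 1↦3, 2↦1, 3↦0, 4↦6, 5↦4, 6↦0]  zeros at y ∈ {0, 3, 6}
  x = 2: [0↦0, 1↦5, 2↦5, 3↦6, 4↦0, 5↦0, 6↦5]  zeros at y ∈ {0, 4, 5}
  x = 3: [0↦5, 1↦1, 2↦6, 3↦5, 4↦4, 5↦2, 6↦5]  zeros at y ∈ ∅
  x = 4: [0↦2, 1↦6, 2↦5, 3↦5, 4↦5, 5↦4, 6↦1]  zeros at y ∈ ∅
  x = 5: [0↦6, 1↦0, 2↦3, 3↦0, 4↦4, 5↦0, 6↦1]  zeros at y ∈ {1, 3, 5}
  x = 6: [0↦4, 1↦5, 2↦1, 3↦5, 4↦2, 5↦5, 6↦6]  zeros at y ∈ ∅
Collecting zeros: affine points = {(0, 2), (0, 3), (0, 4), (1, 0), (1, 3), (1, 6), (2, 0), (2, 4), (2, 5), (5, 1), (5, 3), (5, 5)}.
Total count |C(F_7)_aff| = 12.


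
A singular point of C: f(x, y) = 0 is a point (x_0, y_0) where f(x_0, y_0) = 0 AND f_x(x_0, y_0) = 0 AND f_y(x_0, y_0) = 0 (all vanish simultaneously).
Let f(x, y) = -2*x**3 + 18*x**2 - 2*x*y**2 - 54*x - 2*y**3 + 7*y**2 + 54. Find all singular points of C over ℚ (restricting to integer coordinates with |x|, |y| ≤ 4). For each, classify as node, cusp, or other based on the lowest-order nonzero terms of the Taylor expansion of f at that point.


Singular points: {(3, 0)}; classification: cusp.

Compute partial derivatives:
  f_x = -6*x**2 + 36*x - 2*y**2 - 54.
  f_y = -4*x*y - 6*y**2 + 14*y.
Scan x_0 ∈ {−4, ..., 4}. For each x_0, f_y(x_0, y) is a polynomial in y; find its integer roots y ∈ {−4, ..., 4}, then test f_x and f at those candidates.
  x = -4: f_y(-4, y) = -6*y**2 + 30*y; vanishes at y ∈ {0}. (-4, 0): f_x = -294 ≠ 0.
  x = -3: f_y(-3, y) = -6*y**2 + 26*y; vanishes at y ∈ {0}. (-3, 0): f_x = -216 ≠ 0.
  x = -2: f_y(-2, y) = -6*y**2 + 22*y; vanishes at y ∈ {0}. (-2, 0): f_x = -150 ≠ 0.
  x = -1: f_y(-1, y) = -6*y**2 + 18*y; vanishes at y ∈ {0, 3}. (-1, 0): f_x = -96 ≠ 0; (-1, 3): f_x = -114 ≠ 0.
  x = 0: f_y(0, y) = -6*y**2 + 14*y; vanishes at y ∈ {0}. (0, 0): f_x = -54 ≠ 0.
  x = 1: f_y(1, y) = -6*y**2 + 10*y; vanishes at y ∈ {0}. (1, 0): f_x = -24 ≠ 0.
  x = 2: f_y(2, y) = -6*y**2 + 6*y; vanishes at y ∈ {0, 1}. (2, 0): f_x = -6 ≠ 0; (2, 1): f_x = -8 ≠ 0.
  x = 3: f_y(3, y) = -6*y**2 + 2*y; vanishes at y ∈ {0}. (3, 0): f_x = 0, f = 0 — SINGULAR.
  x = 4: f_y(4, y) = -6*y**2 - 2*y; vanishes at y ∈ {0}. (4, 0): f_x = -6 ≠ 0.
Only singular point on the grid: (3, 0).
Classify: substitute x = 3 + u, y = 0 + v and expand: f = -2*u**3 - 2*u*v**2 - 2*v**3 + v**2.
No constant or linear terms (consistent with a singular point). Quadratic part: v**2. Cubic part: -2*u**3 - 2*u*v**2 - 2*v**3.
The quadratic part v**2 is a perfect square, so there is a single (double) tangent line v = 0, i.e. y = 0. Restricting the cubic part to that line (v = 0) leaves -2*u**3 ≠ 0, so f is not divisible by v and the branch is v² ≈ 2*u**3 to lowest order — this is a cusp.
Classification: cusp.


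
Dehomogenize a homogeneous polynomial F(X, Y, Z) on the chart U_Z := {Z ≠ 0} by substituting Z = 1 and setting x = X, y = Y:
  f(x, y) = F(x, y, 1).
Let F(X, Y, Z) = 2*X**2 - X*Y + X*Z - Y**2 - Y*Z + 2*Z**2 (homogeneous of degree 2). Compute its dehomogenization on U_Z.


f(x, y) = 2*x**2 - x*y + x - y**2 - y + 2

On U_Z we set Z = 1. Each monomial c·X^i·Y^j·Z^k in F becomes c·x^i·y^j·1^k = c·x^i·y^j.
Substituting Z = 1: F(X, Y, 1) = 2*x**2 - x*y + x - y**2 - y + 2.
Note: deg(f) ≤ deg(F) = 2; strict inequality happens when F is divisible by Z (lost terms).


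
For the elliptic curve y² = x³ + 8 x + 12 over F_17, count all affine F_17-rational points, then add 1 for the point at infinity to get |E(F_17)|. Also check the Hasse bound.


Affine points = {(1, 2), (1, 15), (2, 6), (2, 11), (6, 2), (6, 15), (10, 2), (10, 15), (12, 0), (13, 1), (13, 16)}; affine count = 11; |E(F_17)| = 12.

Discriminant check: Δ ∝ 4a³ + 27b² = 4·8³ + 27·12² = 4·512 + 27·144 ≡ 3 (mod 17). Nonzero ⇒ E is nonsingular.
For each x ∈ F_17, compute rhs = x³ + 8·x + 12 mod 17, then count y ∈ F_17 with y² ≡ rhs.
  x = 0: rhs = 12, matching y values: none (0 points).
  x = 1: rhs = 4, matching y values: 2, 15 (2 points).
  x = 2: rhs = 2, matching y values: 6, 11 (2 points).
  x = 3: rhs = 12, matching y values: none (0 points).
  x = 4: rhs = 6, matching y values: none (0 points).
  x = 5: rhs = 7, matching y values: none (0 points).
  x = 6: rhs = 4, matching y values: 2, 15 (2 points).
  x = 7: rhs = 3, matching y values: none (0 points).
  x = 8: rhs = 10, matching y values: none (0 points).
  x = 9: rhs = 14, matching y values: none (0 points).
  x = 10: rhs = 4, matching y values: 2, 15 (2 points).
  x = 11: rhs = 3, matching y values: none (0 points).
  x = 12: rhs = 0, matching y values: 0 (1 points).
  x = 13: rhs = 1, matching y values: 1, 16 (2 points).
  x = 14: rhs = 12, matching y values: none (0 points).
  x = 15: rhs = 5, matching y values: none (0 points).
  x = 16: rhs = 3, matching y values: none (0 points).
Total affine count: 11.
Full point count |E(F_17)| = 11 + 1 = 12.
Hasse bound: |12 − (17+1)| = |-6| = 6 ≤ 2√17 ≈ 8.2462 ✓.


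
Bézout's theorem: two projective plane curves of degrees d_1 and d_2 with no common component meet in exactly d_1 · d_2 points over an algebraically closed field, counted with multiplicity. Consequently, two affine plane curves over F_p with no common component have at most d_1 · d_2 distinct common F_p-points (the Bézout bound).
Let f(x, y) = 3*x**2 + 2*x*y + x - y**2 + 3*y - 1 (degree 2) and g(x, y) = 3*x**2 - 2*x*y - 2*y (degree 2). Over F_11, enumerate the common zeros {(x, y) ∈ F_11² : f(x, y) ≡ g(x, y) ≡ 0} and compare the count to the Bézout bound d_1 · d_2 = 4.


Common zeros: {(1, 9)}; count = 1; Bézout bound = 4.

deg(f) = 2, deg(g) = 2, so Bézout bound = 4.
Scan x ∈ F_11. For each x, list the y ∈ F_11 with f(x, y) ≡ 0 and those with g(x, y) ≡ 0 (mod 11); the common zeros in that column are the intersection.
  x = 0: f ≡ 0 at y ∈ {5, 9}; g ≡ 0 at y ∈ {0}; common: ∅.
  x = 1: f ≡ 0 at y ∈ {7, 9}; g ≡ 0 at y ∈ {9}; common: {9}.
  x = 2: f ≡ 0 at y ∈ ∅; g ≡ 0 at y ∈ {2}; common: ∅.
  x = 3: f ≡ 0 at y ∈ ∅; g ≡ 0 at y ∈ {2}; common: ∅.
  x = 4: f ≡ 0 at y ∈ ∅; g ≡ 0 at y ∈ {7}; common: ∅.
  x = 5: f ≡ 0 at y ∈ {6, 7}; g ≡ 0 at y ∈ {9}; common: ∅.
  x = 6: f ≡ 0 at y ∈ ∅; g ≡ 0 at y ∈ {3}; common: ∅.
  x = 7: f ≡ 0 at y ∈ ∅; g ≡ 0 at y ∈ {3}; common: ∅.
  x = 8: f ≡ 0 at y ∈ ∅; g ≡ 0 at y ∈ {7}; common: ∅.
  x = 9: f ≡ 0 at y ∈ {4, 6}; g ≡ 0 at y ∈ {5}; common: ∅.
  x = 10: f ≡ 0 at y ∈ {4, 8}; g ≡ 0 at y ∈ ∅; common: ∅.
Collecting: common zeros = {(1, 9)}, so the count is 1.
Comparison with the Bézout bound: 1 ≤ 4 = deg(f)·deg(g), as expected for curves with no common component (the affine F_11-count falls short of the bound because intersections may lie at infinity, over extension fields, or carry multiplicity).


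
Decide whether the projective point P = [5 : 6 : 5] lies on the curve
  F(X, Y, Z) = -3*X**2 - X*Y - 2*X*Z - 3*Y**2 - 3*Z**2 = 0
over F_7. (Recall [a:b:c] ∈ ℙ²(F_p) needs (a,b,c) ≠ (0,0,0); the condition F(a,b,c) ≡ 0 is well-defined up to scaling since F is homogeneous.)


F(5,6,5) ≡ 5 (mod 7); P is NOT on the curve.

Evaluate F(5, 6, 5) term-by-term (mod 7).
  -3*X**2 ↦ -3·25·1·1 = -75
  -X*Y ↦ -1·5·6·1 = -30
  -2*X*Z ↦ -2·5·1·5 = -50
  -3*Y**2 ↦ -3·1·36·1 = -108
  -3*Z**2 ↦ -3·1·1·25 = -75
Sum: F(5, 6, 5) = (-75) + (-30) + (-50) + (-108) + (-75) = -338.
Reducing mod 7: -338 ≡ 5 (mod 7).
Since F(a, b, c) ≡ 5 ≠ 0 (mod 7), P does NOT lie on the curve.


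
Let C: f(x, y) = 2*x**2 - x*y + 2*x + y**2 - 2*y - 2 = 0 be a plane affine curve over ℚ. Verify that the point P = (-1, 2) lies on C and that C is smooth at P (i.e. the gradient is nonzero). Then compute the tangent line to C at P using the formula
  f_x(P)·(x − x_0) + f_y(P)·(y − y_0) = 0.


Tangent line at P: -4*x + 3*y - 10 = 0.

Step 1: f(-1, 2) = 0, so P lies on C.
Step 2: partial derivatives
  f_x(x, y) = 4*x - y + 2, f_y(x, y) = -x + 2*y - 2.
  f_x(P) = -4, f_y(P) = 3 (gradient nonzero, so P is smooth).
Step 3: tangent line at P: -4·(x − -1) + 3·(y − 2) = 0.
Expanding: -4*x + 3*y - 10 = 0.


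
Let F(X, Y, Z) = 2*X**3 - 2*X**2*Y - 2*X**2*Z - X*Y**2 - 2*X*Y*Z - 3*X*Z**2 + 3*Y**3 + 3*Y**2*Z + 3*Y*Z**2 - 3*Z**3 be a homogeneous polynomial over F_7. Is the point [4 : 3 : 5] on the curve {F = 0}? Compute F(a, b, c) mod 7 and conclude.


F(4,3,5) ≡ 0 (mod 7); P is on the curve.

Evaluate F(4, 3, 5) term-by-term (mod 7).
  2*X**3 ↦ 2·64·1·1 = 128
  -2*X**2*Y ↦ -2·16·3·1 = -96
  -2*X**2*Z ↦ -2·16·1·5 = -160
  -X*Y**2 ↦ -1·4·9·1 = -36
  -2*X*Y*Z ↦ -2·4·3·5 = -120
  -3*X*Z**2 ↦ -3·4·1·25 = -300
  3*Y**3 ↦ 3·1·27·1 = 81
  3*Y**2*Z ↦ 3·1·9·5 = 135
  3*Y*Z**2 ↦ 3·1·3·25 = 225
  -3*Z**3 ↦ -3·1·1·125 = -375
Sum: F(4, 3, 5) = (128) + (-96) + (-160) + (-36) + (-120) + (-300) + (81) + (135) + (225) + (-375) = -518.
Reducing mod 7: -518 ≡ 0 (mod 7).
Since F(a, b, c) ≡ 0 (mod 7), P lies on the curve.


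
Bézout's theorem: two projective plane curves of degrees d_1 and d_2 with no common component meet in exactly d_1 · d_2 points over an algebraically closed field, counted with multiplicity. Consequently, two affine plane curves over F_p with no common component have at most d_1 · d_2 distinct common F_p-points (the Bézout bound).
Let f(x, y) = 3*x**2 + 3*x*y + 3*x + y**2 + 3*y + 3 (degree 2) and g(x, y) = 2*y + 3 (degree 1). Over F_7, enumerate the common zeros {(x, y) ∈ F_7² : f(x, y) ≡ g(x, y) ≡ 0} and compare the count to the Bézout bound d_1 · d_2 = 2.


Common zeros: {(5, 2), (6, 2)}; count = 2; Bézout bound = 2.

deg(f) = 2, deg(g) = 1, so Bézout bound = 2.
Scan x ∈ F_7. For each x, list the y ∈ F_7 with f(x, y) ≡ 0 and those with g(x, y) ≡ 0 (mod 7); the common zeros in that column are the intersection.
  x = 0: f ≡ 0 at y ∈ {1, 3}; g ≡ 0 at y ∈ {2}; common: ∅.
  x = 1: f ≡ 0 at y ∈ {4}; g ≡ 0 at y ∈ {2}; common: ∅.
  x = 2: f ≡ 0 at y ∈ {0, 5}; g ≡ 0 at y ∈ {2}; common: ∅.
  x = 3: f ≡ 0 at y ∈ {3, 6}; g ≡ 0 at y ∈ {2}; common: ∅.
  x = 4: f ≡ 0 at y ∈ {0, 6}; g ≡ 0 at y ∈ {2}; common: ∅.
  x = 5: f ≡ 0 at y ∈ {1, 2}; g ≡ 0 at y ∈ {2}; common: {2}.
  x = 6: f ≡ 0 at y ∈ {2, 5}; g ≡ 0 at y ∈ {2}; common: {2}.
Collecting: common zeros = {(5, 2), (6, 2)}, so the count is 2.
Comparison with the Bézout bound: 2 ≤ 2 = deg(f)·deg(g), as expected for curves with no common component (the bound is attained).


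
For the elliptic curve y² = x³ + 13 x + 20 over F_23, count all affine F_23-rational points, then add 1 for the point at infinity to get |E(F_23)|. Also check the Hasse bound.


Affine points = {(2, 10), (2, 13), (5, 7), (5, 16), (10, 0), (12, 8), (12, 15), (14, 5), (14, 18), (15, 5), (15, 18), (16, 0), (17, 5), (17, 18), (20, 0), (21, 3), (21, 20), (22, 11), (22, 12)}; affine count = 19; |E(F_23)| = 20.

Discriminant check: Δ ∝ 4a³ + 27b² = 4·13³ + 27·20² = 4·2197 + 27·400 ≡ 15 (mod 23). Nonzero ⇒ E is nonsingular.
For each x ∈ F_23, compute rhs = x³ + 13·x + 20 mod 23, then count y ∈ F_23 with y² ≡ rhs.
  x = 0: rhs = 20, matching y values: none (0 points).
  x = 1: rhs = 11, matching y values: none (0 points).
  x = 2: rhs = 8, matching y values: 10, 13 (2 points).
  x = 3: rhs = 17, matching y values: none (0 points).
  x = 4: rhs = 21, matching y values: none (0 points).
  x = 5: rhs = 3, matching y values: 7, 16 (2 points).
  x = 6: rhs = 15, matching y values: none (0 points).
  x = 7: rhs = 17, matching y values: none (0 points).
  x = 8: rhs = 15, matching y values: none (0 points).
  x = 9: rhs = 15, matching y values: none (0 points).
  x = 10: rhs = 0, matching y values: 0 (1 points).
  x = 11: rhs = 22, matching y values: none (0 points).
  x = 12: rhs = 18, matching y values: 8, 15 (2 points).
  x = 13: rhs = 17, matching y values: none (0 points).
  x = 14: rhs = 2, matching y values: 5, 18 (2 points).
  x = 15: rhs = 2, matching y values: 5, 18 (2 points).
  x = 16: rhs = 0, matching y values: 0 (1 points).
  x = 17: rhs = 2, matching y values: 5, 18 (2 points).
  x = 18: rhs = 14, matching y values: none (0 points).
  x = 19: rhs = 19, matching y values: none (0 points).
  x = 20: rhs = 0, matching y values: 0 (1 points).
  x = 21: rhs = 9, matching y values: 3, 20 (2 points).
  x = 22: rhs = 6, matching y values: 11, 12 (2 points).
Total affine count: 19.
Full point count |E(F_23)| = 19 + 1 = 20.
Hasse bound: |20 − (23+1)| = |-4| = 4 ≤ 2√23 ≈ 9.5917 ✓.


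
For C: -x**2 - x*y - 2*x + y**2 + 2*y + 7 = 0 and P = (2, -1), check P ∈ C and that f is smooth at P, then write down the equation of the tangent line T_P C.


Tangent line at P: -5*x - 2*y + 8 = 0.

Step 1: f(2, -1) = 0, so P lies on C.
Step 2: partial derivatives
  f_x(x, y) = -2*x - y - 2, f_y(x, y) = -x + 2*y + 2.
  f_x(P) = -5, f_y(P) = -2 (gradient nonzero, so P is smooth).
Step 3: tangent line at P: -5·(x − 2) + -2·(y − -1) = 0.
Expanding: -5*x - 2*y + 8 = 0.
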